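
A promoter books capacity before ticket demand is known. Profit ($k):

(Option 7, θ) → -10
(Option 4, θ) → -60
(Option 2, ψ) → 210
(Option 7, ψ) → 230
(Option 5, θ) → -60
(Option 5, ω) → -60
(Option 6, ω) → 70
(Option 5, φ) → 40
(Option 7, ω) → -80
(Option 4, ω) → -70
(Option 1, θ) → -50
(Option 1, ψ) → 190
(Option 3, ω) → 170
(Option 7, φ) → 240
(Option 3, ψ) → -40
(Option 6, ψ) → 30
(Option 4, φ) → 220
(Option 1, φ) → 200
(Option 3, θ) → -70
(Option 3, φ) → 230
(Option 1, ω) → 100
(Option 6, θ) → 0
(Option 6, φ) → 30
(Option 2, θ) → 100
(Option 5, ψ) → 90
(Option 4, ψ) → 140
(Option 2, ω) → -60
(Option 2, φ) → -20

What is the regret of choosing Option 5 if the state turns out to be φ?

Best payoff under φ is 240.
Regret = 240 − 40 = 200.

200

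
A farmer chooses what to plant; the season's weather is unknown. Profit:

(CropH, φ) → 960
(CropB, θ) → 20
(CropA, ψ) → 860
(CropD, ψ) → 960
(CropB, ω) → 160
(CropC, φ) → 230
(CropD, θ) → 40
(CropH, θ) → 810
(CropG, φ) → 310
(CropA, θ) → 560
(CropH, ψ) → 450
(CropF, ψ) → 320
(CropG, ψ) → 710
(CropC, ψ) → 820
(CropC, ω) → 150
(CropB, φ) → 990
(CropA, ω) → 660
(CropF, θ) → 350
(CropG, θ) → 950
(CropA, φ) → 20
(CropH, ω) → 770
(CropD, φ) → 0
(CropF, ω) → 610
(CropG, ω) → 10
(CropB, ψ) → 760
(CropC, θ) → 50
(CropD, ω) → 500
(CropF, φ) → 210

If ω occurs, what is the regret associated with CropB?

Best payoff under ω is 770.
Regret = 770 − 160 = 610.

610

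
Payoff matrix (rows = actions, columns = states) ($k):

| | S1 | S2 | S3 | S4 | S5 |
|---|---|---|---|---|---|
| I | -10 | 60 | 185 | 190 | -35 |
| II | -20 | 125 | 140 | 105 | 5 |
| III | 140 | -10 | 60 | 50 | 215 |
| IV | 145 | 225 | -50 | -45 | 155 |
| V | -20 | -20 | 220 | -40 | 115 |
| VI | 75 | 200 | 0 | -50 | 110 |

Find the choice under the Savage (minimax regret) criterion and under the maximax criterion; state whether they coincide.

Column bests: S1=145, S2=225, S3=220, S4=190, S5=215.
I regrets: 155, 165, 35, 0, 250 → max 250
II regrets: 165, 100, 80, 85, 210 → max 210
III regrets: 5, 235, 160, 140, 0 → max 235
IV regrets: 0, 0, 270, 235, 60 → max 270
V regrets: 165, 245, 0, 230, 100 → max 245
VI regrets: 70, 25, 220, 240, 105 → max 240
Smallest max regret = 210 → II.
Row maxima: I=190, II=140, III=215, IV=225, V=220, VI=200
Best best-case = 225 → IV.

minimax regret → II; maximax → IV (disagree)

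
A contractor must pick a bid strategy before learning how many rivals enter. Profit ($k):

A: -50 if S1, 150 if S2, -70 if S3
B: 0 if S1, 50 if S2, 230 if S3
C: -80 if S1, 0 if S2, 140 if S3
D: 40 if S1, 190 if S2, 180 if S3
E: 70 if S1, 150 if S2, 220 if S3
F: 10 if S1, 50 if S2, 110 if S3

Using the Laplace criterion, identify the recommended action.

E

Row averages: A=10, B=280/3, C=20, D=410/3, E=440/3, F=170/3
Highest average = 440/3 → E.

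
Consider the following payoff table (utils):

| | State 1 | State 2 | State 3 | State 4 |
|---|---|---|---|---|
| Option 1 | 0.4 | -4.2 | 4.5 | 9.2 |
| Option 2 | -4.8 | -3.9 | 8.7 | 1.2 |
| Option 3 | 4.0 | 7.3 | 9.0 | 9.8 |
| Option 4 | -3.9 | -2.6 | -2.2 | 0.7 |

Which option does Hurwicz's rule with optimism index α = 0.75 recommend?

Option 3

Option 1: 0.75·9.2 + 0.25·(-4.2) = 5.85
Option 2: 0.75·8.7 + 0.25·(-4.8) = 5.325
Option 3: 0.75·9.8 + 0.25·4.0 = 8.35
Option 4: 0.75·0.7 + 0.25·(-3.9) = -0.45
Highest Hurwicz score = 8.35 → Option 3.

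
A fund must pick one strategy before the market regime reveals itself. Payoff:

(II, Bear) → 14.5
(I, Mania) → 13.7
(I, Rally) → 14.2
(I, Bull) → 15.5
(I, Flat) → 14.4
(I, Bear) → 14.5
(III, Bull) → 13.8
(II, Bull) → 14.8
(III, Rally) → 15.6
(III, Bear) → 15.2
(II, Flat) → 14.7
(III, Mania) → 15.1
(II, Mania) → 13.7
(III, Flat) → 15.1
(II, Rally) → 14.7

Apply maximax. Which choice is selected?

Row maxima: I=15.5, II=14.8, III=15.6
Best best-case = 15.6 → III.

III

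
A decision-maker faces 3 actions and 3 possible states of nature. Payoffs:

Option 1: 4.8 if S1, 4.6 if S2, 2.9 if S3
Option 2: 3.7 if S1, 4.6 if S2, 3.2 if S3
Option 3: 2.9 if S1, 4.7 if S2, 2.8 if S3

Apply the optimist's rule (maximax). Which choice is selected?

Option 1

Row maxima: Option 1=4.8, Option 2=4.6, Option 3=4.7
Best best-case = 4.8 → Option 1.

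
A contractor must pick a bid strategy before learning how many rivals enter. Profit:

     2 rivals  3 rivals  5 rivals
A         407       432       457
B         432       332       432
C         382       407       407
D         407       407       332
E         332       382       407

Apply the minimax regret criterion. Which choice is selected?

A

Column bests: 2 rivals=432, 3 rivals=432, 5 rivals=457.
A regrets: 25, 0, 0 → max 25
B regrets: 0, 100, 25 → max 100
C regrets: 50, 25, 50 → max 50
D regrets: 25, 25, 125 → max 125
E regrets: 100, 50, 50 → max 100
Smallest max regret = 25 → A.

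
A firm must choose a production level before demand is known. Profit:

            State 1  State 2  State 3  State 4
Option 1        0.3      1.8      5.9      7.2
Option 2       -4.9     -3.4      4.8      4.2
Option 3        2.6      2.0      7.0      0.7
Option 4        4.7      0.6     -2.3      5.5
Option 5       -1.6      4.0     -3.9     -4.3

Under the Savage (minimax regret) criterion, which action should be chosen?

Option 1

Column bests: State 1=4.7, State 2=4.0, State 3=7.0, State 4=7.2.
Option 1 regrets: 4.4, 2.2, 1.1, 0.0 → max 4.4
Option 2 regrets: 9.6, 7.4, 2.2, 3.0 → max 9.6
Option 3 regrets: 2.1, 2.0, 0.0, 6.5 → max 6.5
Option 4 regrets: 0.0, 3.4, 9.3, 1.7 → max 9.3
Option 5 regrets: 6.3, 0.0, 10.9, 11.5 → max 11.5
Smallest max regret = 4.4 → Option 1.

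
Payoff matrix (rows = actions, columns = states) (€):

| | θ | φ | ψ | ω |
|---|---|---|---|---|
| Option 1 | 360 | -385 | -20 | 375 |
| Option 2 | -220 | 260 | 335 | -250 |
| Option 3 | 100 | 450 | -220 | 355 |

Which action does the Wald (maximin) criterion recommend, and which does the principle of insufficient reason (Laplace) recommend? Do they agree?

Row minima: Option 1=-385, Option 2=-250, Option 3=-220
Best worst-case = -220 → Option 3.
Row averages: Option 1=82.5, Option 2=31.25, Option 3=171.25
Highest average = 171.25 → Option 3.

maximin → Option 3; laplace → Option 3 (agree)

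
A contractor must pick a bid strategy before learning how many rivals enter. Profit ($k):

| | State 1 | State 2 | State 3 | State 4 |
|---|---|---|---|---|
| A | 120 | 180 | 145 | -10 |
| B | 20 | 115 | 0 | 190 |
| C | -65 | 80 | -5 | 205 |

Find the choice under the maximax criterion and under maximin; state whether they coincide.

maximax → C; maximin → B (disagree)

Row maxima: A=180, B=190, C=205
Best best-case = 205 → C.
Row minima: A=-10, B=0, C=-65
Best worst-case = 0 → B.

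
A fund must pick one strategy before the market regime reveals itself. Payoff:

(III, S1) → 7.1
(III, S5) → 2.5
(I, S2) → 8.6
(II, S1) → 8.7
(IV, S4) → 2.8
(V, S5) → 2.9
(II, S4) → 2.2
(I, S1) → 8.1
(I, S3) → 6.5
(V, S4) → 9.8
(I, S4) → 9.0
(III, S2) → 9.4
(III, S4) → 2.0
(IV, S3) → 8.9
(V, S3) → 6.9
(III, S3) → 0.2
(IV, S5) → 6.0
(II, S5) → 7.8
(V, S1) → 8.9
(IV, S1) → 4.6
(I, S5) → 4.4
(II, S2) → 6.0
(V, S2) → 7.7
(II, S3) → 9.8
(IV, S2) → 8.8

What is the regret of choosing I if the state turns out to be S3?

3.3

Best payoff under S3 is 9.8.
Regret = 9.8 − 6.5 = 3.3.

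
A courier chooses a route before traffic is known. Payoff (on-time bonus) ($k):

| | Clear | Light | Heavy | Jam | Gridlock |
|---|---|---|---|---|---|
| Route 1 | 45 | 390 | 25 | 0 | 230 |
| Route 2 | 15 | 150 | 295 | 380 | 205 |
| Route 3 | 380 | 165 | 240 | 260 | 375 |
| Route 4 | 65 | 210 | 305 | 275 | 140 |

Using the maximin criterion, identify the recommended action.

Row minima: Route 1=0, Route 2=15, Route 3=165, Route 4=65
Best worst-case = 165 → Route 3.

Route 3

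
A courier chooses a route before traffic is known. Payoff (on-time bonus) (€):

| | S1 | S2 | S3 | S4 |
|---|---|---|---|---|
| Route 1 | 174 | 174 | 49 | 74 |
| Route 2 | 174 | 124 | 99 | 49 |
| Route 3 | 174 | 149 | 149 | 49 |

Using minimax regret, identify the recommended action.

Route 3

Column bests: S1=174, S2=174, S3=149, S4=74.
Route 1 regrets: 0, 0, 100, 0 → max 100
Route 2 regrets: 0, 50, 50, 25 → max 50
Route 3 regrets: 0, 25, 0, 25 → max 25
Smallest max regret = 25 → Route 3.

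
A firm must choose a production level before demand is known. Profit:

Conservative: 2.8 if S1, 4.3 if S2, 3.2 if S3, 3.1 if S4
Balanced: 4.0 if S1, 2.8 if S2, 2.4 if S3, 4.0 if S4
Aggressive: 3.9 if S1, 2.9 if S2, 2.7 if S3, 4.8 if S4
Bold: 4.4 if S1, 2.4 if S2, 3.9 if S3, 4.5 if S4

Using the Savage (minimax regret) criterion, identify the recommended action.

Aggressive

Column bests: S1=4.4, S2=4.3, S3=3.9, S4=4.8.
Conservative regrets: 1.6, 0.0, 0.7, 1.7 → max 1.7
Balanced regrets: 0.4, 1.5, 1.5, 0.8 → max 1.5
Aggressive regrets: 0.5, 1.4, 1.2, 0.0 → max 1.4
Bold regrets: 0.0, 1.9, 0.0, 0.3 → max 1.9
Smallest max regret = 1.4 → Aggressive.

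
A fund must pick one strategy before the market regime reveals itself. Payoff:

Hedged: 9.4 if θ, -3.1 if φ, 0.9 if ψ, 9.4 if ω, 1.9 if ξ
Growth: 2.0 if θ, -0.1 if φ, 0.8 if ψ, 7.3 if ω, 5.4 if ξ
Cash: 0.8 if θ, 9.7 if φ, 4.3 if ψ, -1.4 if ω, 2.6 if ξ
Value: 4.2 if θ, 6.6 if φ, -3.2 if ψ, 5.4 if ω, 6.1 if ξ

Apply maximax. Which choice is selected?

Cash

Row maxima: Hedged=9.4, Growth=7.3, Cash=9.7, Value=6.6
Best best-case = 9.7 → Cash.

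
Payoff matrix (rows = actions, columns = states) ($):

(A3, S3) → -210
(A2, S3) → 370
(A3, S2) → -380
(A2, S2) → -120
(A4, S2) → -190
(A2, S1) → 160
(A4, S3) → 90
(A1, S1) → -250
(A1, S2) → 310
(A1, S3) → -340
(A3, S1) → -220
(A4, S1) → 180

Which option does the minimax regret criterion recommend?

Column bests: S1=180, S2=310, S3=370.
A1 regrets: 430, 0, 710 → max 710
A2 regrets: 20, 430, 0 → max 430
A3 regrets: 400, 690, 580 → max 690
A4 regrets: 0, 500, 280 → max 500
Smallest max regret = 430 → A2.

A2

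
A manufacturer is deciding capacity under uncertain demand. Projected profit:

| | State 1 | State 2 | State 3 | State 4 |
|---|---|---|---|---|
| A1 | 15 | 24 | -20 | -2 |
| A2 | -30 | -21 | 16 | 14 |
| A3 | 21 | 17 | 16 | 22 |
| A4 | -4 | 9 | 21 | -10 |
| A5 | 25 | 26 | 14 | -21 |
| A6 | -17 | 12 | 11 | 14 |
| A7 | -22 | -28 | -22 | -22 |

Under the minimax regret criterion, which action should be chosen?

Column bests: State 1=25, State 2=26, State 3=21, State 4=22.
A1 regrets: 10, 2, 41, 24 → max 41
A2 regrets: 55, 47, 5, 8 → max 55
A3 regrets: 4, 9, 5, 0 → max 9
A4 regrets: 29, 17, 0, 32 → max 32
A5 regrets: 0, 0, 7, 43 → max 43
A6 regrets: 42, 14, 10, 8 → max 42
A7 regrets: 47, 54, 43, 44 → max 54
Smallest max regret = 9 → A3.

A3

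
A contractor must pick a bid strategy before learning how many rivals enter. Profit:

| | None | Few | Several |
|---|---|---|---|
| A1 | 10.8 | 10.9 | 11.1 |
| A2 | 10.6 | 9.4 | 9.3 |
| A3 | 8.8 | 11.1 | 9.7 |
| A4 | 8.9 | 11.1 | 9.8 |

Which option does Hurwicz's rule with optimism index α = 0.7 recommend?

A1

A1: 0.7·11.1 + 0.3·10.8 = 11.01
A2: 0.7·10.6 + 0.3·9.3 = 10.21
A3: 0.7·11.1 + 0.3·8.8 = 10.41
A4: 0.7·11.1 + 0.3·8.9 = 10.44
Highest Hurwicz score = 11.01 → A1.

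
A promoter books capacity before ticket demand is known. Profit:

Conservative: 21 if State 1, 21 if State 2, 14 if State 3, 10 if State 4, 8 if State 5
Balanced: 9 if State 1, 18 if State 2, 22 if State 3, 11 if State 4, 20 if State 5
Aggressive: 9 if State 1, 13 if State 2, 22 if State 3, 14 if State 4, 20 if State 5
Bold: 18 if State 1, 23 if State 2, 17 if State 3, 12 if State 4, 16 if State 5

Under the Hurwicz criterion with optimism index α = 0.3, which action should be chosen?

Bold

Conservative: 0.3·21 + 0.7·8 = 11.9
Balanced: 0.3·22 + 0.7·9 = 12.9
Aggressive: 0.3·22 + 0.7·9 = 12.9
Bold: 0.3·23 + 0.7·12 = 15.3
Highest Hurwicz score = 15.3 → Bold.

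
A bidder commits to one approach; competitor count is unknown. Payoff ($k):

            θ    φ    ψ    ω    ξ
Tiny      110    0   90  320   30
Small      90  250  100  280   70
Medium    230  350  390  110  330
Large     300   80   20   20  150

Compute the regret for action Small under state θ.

Best payoff under θ is 300.
Regret = 300 − 90 = 210.

210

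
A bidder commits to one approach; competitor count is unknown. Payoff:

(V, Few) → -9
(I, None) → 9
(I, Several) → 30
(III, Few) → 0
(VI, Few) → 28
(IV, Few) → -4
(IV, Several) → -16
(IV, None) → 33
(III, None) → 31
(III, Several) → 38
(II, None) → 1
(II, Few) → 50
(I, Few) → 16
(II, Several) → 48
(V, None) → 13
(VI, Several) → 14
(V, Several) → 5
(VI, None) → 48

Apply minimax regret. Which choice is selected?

VI

Column bests: None=48, Few=50, Several=48.
I regrets: 39, 34, 18 → max 39
II regrets: 47, 0, 0 → max 47
III regrets: 17, 50, 10 → max 50
IV regrets: 15, 54, 64 → max 64
V regrets: 35, 59, 43 → max 59
VI regrets: 0, 22, 34 → max 34
Smallest max regret = 34 → VI.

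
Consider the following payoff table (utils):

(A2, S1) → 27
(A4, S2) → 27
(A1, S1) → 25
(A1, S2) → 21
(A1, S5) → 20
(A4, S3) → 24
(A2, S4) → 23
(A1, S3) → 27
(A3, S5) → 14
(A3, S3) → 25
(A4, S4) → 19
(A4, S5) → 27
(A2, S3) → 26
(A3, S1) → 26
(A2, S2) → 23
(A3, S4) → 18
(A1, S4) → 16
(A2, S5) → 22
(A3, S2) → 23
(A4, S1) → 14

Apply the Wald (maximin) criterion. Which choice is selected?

Row minima: A1=16, A2=22, A3=14, A4=14
Best worst-case = 22 → A2.

A2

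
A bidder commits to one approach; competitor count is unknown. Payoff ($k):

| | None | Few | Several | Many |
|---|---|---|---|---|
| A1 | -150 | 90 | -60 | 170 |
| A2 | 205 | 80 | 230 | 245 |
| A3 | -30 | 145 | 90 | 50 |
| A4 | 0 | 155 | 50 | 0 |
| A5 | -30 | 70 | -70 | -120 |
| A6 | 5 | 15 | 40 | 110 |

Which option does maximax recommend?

Row maxima: A1=170, A2=245, A3=145, A4=155, A5=70, A6=110
Best best-case = 245 → A2.

A2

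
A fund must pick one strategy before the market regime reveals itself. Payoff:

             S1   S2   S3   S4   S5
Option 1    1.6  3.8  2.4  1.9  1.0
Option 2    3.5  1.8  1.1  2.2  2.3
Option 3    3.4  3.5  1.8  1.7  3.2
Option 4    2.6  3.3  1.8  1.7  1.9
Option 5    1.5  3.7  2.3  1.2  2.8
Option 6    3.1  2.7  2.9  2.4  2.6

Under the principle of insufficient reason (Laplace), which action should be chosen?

Row averages: Option 1=2.14, Option 2=2.18, Option 3=2.72, Option 4=2.26, Option 5=2.3, Option 6=2.74
Highest average = 2.74 → Option 6.

Option 6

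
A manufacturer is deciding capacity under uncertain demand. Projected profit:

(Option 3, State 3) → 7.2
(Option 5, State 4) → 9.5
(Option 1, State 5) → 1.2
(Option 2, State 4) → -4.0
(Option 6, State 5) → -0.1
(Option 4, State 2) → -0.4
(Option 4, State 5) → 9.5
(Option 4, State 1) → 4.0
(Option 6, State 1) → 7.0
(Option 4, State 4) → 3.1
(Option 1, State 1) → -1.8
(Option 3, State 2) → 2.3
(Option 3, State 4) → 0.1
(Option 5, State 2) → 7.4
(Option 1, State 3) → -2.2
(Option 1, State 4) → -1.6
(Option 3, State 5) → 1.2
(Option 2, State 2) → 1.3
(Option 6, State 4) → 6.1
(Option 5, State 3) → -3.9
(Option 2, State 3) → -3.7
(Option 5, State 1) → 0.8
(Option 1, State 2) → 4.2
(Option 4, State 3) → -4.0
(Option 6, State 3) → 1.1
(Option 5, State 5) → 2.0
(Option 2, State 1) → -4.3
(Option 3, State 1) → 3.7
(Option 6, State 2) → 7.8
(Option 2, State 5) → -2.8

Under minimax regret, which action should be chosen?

Option 3

Column bests: State 1=7.0, State 2=7.8, State 3=7.2, State 4=9.5, State 5=9.5.
Option 1 regrets: 8.8, 3.6, 9.4, 11.1, 8.3 → max 11.1
Option 2 regrets: 11.3, 6.5, 10.9, 13.5, 12.3 → max 13.5
Option 3 regrets: 3.3, 5.5, 0.0, 9.4, 8.3 → max 9.4
Option 4 regrets: 3.0, 8.2, 11.2, 6.4, 0.0 → max 11.2
Option 5 regrets: 6.2, 0.4, 11.1, 0.0, 7.5 → max 11.1
Option 6 regrets: 0.0, 0.0, 6.1, 3.4, 9.6 → max 9.6
Smallest max regret = 9.4 → Option 3.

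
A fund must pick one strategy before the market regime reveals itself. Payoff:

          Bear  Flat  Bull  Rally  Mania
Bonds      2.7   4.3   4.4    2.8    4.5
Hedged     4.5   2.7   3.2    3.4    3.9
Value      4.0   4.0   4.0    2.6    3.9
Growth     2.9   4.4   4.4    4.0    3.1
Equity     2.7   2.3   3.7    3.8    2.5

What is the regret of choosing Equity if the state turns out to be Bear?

1.8

Best payoff under Bear is 4.5.
Regret = 4.5 − 2.7 = 1.8.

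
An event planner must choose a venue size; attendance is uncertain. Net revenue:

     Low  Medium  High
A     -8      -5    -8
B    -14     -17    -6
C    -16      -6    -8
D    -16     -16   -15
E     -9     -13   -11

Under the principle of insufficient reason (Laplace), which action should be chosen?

Row averages: A=-7, B=-37/3, C=-10, D=-47/3, E=-11
Highest average = -7 → A.

A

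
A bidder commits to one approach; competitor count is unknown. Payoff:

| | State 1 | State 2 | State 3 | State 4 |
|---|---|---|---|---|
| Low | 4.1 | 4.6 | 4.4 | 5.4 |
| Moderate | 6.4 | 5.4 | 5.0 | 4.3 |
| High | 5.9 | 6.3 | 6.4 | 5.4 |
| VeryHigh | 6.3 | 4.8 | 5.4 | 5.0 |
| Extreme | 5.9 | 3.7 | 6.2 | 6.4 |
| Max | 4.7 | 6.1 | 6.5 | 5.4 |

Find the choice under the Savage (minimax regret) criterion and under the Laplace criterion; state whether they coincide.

Column bests: State 1=6.4, State 2=6.3, State 3=6.5, State 4=6.4.
Low regrets: 2.3, 1.7, 2.1, 1.0 → max 2.3
Moderate regrets: 0.0, 0.9, 1.5, 2.1 → max 2.1
High regrets: 0.5, 0.0, 0.1, 1.0 → max 1.0
VeryHigh regrets: 0.1, 1.5, 1.1, 1.4 → max 1.5
Extreme regrets: 0.5, 2.6, 0.3, 0.0 → max 2.6
Max regrets: 1.7, 0.2, 0.0, 1.0 → max 1.7
Smallest max regret = 1.0 → High.
Row averages: Low=4.625, Moderate=5.275, High=6, VeryHigh=5.375, Extreme=5.55, Max=5.675
Highest average = 6 → High.

minimax regret → High; laplace → High (agree)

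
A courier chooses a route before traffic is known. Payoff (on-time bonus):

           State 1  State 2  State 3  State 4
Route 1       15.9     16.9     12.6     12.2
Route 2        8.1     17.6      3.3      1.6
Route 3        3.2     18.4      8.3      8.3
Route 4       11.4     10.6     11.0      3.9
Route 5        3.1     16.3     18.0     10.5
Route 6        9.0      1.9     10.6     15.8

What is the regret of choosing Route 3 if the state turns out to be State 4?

Best payoff under State 4 is 15.8.
Regret = 15.8 − 8.3 = 7.5.

7.5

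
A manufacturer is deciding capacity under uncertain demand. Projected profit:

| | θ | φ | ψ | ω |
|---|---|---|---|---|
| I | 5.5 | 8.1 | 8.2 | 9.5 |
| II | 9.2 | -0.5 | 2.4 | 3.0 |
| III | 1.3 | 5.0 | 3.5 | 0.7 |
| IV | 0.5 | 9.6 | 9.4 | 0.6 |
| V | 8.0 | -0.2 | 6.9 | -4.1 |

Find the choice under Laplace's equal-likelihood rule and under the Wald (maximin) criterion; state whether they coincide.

Row averages: I=7.825, II=3.525, III=2.625, IV=5.025, V=2.65
Highest average = 7.825 → I.
Row minima: I=5.5, II=-0.5, III=0.7, IV=0.5, V=-4.1
Best worst-case = 5.5 → I.

laplace → I; maximin → I (agree)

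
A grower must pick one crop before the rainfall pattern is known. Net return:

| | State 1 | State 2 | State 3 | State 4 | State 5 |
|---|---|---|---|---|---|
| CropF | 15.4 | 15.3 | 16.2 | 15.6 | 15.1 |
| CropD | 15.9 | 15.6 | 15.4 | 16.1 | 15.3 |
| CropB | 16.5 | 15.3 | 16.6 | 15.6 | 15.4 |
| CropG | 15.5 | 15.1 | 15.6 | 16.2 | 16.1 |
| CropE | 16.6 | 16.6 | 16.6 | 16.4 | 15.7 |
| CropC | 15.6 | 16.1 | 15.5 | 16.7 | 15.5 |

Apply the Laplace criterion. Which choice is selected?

Row averages: CropF=15.52, CropD=15.66, CropB=15.88, CropG=15.7, CropE=16.38, CropC=15.88
Highest average = 16.38 → CropE.

CropE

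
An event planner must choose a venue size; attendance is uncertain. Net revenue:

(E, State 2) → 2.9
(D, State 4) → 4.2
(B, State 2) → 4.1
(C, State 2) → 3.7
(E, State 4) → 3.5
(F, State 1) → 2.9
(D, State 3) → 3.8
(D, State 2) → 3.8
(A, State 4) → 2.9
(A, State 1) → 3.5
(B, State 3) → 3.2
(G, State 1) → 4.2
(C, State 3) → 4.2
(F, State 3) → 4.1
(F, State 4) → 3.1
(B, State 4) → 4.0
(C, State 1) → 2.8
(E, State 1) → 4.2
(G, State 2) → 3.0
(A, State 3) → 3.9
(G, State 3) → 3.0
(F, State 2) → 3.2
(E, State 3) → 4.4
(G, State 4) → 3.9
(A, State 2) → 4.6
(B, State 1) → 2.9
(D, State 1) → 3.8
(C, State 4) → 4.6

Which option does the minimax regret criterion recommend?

D

Column bests: State 1=4.2, State 2=4.6, State 3=4.4, State 4=4.6.
A regrets: 0.7, 0.0, 0.5, 1.7 → max 1.7
B regrets: 1.3, 0.5, 1.2, 0.6 → max 1.3
C regrets: 1.4, 0.9, 0.2, 0.0 → max 1.4
D regrets: 0.4, 0.8, 0.6, 0.4 → max 0.8
E regrets: 0.0, 1.7, 0.0, 1.1 → max 1.7
F regrets: 1.3, 1.4, 0.3, 1.5 → max 1.5
G regrets: 0.0, 1.6, 1.4, 0.7 → max 1.6
Smallest max regret = 0.8 → D.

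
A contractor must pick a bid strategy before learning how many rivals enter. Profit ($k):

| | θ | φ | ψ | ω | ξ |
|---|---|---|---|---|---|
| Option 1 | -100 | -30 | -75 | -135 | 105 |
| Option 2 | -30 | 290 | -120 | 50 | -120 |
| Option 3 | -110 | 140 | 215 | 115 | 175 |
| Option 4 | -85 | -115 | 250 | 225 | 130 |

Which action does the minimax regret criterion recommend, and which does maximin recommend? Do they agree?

minimax regret → Option 3; maximin → Option 3 (agree)

Column bests: θ=-30, φ=290, ψ=250, ω=225, ξ=175.
Option 1 regrets: 70, 320, 325, 360, 70 → max 360
Option 2 regrets: 0, 0, 370, 175, 295 → max 370
Option 3 regrets: 80, 150, 35, 110, 0 → max 150
Option 4 regrets: 55, 405, 0, 0, 45 → max 405
Smallest max regret = 150 → Option 3.
Row minima: Option 1=-135, Option 2=-120, Option 3=-110, Option 4=-115
Best worst-case = -110 → Option 3.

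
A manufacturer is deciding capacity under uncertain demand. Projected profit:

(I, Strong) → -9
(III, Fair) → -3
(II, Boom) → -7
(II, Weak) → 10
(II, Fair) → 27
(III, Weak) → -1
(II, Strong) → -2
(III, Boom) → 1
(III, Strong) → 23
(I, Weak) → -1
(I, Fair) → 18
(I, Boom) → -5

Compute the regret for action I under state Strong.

32

Best payoff under Strong is 23.
Regret = 23 − (-9) = 32.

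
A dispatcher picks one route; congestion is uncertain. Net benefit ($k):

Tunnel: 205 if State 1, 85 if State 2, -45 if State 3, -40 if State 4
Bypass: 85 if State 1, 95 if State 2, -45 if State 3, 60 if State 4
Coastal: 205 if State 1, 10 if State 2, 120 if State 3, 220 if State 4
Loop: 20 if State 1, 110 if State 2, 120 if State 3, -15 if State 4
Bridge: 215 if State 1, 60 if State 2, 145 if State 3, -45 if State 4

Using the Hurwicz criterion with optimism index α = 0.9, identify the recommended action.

Coastal

Tunnel: 0.9·205 + 0.1·(-45) = 180
Bypass: 0.9·95 + 0.1·(-45) = 81
Coastal: 0.9·220 + 0.1·10 = 199
Loop: 0.9·120 + 0.1·(-15) = 106.5
Bridge: 0.9·215 + 0.1·(-45) = 189
Highest Hurwicz score = 199 → Coastal.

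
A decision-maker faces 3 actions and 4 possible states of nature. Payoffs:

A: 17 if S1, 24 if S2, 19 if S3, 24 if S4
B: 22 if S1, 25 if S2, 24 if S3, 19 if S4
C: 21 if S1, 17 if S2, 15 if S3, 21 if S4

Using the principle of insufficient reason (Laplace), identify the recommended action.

B

Row averages: A=21, B=22.5, C=18.5
Highest average = 22.5 → B.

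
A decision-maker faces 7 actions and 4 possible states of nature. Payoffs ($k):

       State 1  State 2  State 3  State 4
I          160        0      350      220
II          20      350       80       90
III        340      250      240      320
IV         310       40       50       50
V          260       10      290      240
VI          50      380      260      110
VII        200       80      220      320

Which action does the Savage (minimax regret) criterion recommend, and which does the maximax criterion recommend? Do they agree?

minimax regret → III; maximax → VI (disagree)

Column bests: State 1=340, State 2=380, State 3=350, State 4=320.
I regrets: 180, 380, 0, 100 → max 380
II regrets: 320, 30, 270, 230 → max 320
III regrets: 0, 130, 110, 0 → max 130
IV regrets: 30, 340, 300, 270 → max 340
V regrets: 80, 370, 60, 80 → max 370
VI regrets: 290, 0, 90, 210 → max 290
VII regrets: 140, 300, 130, 0 → max 300
Smallest max regret = 130 → III.
Row maxima: I=350, II=350, III=340, IV=310, V=290, VI=380, VII=320
Best best-case = 380 → VI.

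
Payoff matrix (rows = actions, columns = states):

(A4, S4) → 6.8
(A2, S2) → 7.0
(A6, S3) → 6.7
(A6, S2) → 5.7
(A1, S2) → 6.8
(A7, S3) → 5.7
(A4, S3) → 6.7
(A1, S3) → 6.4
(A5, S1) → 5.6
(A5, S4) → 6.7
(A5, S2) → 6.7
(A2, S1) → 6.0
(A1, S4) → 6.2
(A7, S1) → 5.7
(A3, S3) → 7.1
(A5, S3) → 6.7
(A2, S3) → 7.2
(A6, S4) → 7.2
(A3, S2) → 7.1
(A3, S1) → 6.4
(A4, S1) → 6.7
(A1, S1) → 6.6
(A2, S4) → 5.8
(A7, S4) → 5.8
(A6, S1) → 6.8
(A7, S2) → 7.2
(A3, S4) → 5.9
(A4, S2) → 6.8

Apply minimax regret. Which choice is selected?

Column bests: S1=6.8, S2=7.2, S3=7.2, S4=7.2.
A1 regrets: 0.2, 0.4, 0.8, 1.0 → max 1.0
A2 regrets: 0.8, 0.2, 0.0, 1.4 → max 1.4
A3 regrets: 0.4, 0.1, 0.1, 1.3 → max 1.3
A4 regrets: 0.1, 0.4, 0.5, 0.4 → max 0.5
A5 regrets: 1.2, 0.5, 0.5, 0.5 → max 1.2
A6 regrets: 0.0, 1.5, 0.5, 0.0 → max 1.5
A7 regrets: 1.1, 0.0, 1.5, 1.4 → max 1.5
Smallest max regret = 0.5 → A4.

A4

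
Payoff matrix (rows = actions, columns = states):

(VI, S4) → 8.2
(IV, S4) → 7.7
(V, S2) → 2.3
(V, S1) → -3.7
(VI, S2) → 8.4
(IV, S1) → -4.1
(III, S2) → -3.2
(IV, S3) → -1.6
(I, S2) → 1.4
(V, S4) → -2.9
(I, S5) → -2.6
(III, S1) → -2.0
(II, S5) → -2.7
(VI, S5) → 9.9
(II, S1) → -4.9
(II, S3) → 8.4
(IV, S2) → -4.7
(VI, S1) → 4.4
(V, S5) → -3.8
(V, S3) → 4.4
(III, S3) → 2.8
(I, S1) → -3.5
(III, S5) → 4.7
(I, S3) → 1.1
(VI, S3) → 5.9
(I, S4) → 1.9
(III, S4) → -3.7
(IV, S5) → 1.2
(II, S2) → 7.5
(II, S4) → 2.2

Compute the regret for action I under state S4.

Best payoff under S4 is 8.2.
Regret = 8.2 − 1.9 = 6.3.

6.3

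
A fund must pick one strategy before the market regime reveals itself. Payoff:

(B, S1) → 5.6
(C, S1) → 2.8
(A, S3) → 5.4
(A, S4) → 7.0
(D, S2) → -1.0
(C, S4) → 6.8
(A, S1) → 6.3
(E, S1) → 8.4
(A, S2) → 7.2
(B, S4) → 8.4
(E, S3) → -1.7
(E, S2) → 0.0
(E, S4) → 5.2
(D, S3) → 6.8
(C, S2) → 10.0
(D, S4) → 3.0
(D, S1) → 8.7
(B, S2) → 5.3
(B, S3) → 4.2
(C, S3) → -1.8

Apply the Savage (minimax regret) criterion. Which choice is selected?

A

Column bests: S1=8.7, S2=10.0, S3=6.8, S4=8.4.
A regrets: 2.4, 2.8, 1.4, 1.4 → max 2.8
B regrets: 3.1, 4.7, 2.6, 0.0 → max 4.7
C regrets: 5.9, 0.0, 8.6, 1.6 → max 8.6
D regrets: 0.0, 11.0, 0.0, 5.4 → max 11.0
E regrets: 0.3, 10.0, 8.5, 3.2 → max 10.0
Smallest max regret = 2.8 → A.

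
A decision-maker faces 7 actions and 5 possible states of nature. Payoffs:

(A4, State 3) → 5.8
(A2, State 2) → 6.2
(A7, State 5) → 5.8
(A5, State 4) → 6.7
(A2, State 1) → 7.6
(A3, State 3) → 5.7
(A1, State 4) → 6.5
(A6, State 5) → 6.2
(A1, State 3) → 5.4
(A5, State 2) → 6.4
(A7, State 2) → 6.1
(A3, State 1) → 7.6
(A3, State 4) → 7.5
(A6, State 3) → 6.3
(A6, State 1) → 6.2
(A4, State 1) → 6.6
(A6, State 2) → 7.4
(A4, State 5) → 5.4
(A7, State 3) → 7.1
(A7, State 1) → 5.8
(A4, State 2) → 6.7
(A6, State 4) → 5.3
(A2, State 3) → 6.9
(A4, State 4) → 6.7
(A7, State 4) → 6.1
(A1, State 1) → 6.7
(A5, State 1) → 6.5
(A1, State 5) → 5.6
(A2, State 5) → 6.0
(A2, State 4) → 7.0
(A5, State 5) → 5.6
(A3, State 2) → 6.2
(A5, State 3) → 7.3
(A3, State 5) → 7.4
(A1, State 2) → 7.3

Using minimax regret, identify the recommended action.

A2

Column bests: State 1=7.6, State 2=7.4, State 3=7.3, State 4=7.5, State 5=7.4.
A1 regrets: 0.9, 0.1, 1.9, 1.0, 1.8 → max 1.9
A2 regrets: 0.0, 1.2, 0.4, 0.5, 1.4 → max 1.4
A3 regrets: 0.0, 1.2, 1.6, 0.0, 0.0 → max 1.6
A4 regrets: 1.0, 0.7, 1.5, 0.8, 2.0 → max 2.0
A5 regrets: 1.1, 1.0, 0.0, 0.8, 1.8 → max 1.8
A6 regrets: 1.4, 0.0, 1.0, 2.2, 1.2 → max 2.2
A7 regrets: 1.8, 1.3, 0.2, 1.4, 1.6 → max 1.8
Smallest max regret = 1.4 → A2.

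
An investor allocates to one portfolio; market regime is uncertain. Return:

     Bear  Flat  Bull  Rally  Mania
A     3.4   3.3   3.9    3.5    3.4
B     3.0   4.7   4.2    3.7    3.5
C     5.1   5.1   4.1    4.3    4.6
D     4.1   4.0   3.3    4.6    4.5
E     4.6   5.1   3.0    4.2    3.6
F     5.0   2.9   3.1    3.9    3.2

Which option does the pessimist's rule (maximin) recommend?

C

Row minima: A=3.3, B=3.0, C=4.1, D=3.3, E=3.0, F=2.9
Best worst-case = 4.1 → C.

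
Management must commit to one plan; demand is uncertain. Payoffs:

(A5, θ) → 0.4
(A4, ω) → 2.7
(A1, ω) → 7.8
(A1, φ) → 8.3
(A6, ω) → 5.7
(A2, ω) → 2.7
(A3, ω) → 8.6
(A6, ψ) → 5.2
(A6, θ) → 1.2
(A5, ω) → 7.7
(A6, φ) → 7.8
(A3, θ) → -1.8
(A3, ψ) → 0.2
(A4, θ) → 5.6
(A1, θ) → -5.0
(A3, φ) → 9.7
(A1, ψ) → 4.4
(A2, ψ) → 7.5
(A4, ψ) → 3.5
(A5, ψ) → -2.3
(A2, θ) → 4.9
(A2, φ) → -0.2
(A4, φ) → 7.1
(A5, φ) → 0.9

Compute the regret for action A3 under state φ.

0.0

Best payoff under φ is 9.7.
Regret = 9.7 − 9.7 = 0.0.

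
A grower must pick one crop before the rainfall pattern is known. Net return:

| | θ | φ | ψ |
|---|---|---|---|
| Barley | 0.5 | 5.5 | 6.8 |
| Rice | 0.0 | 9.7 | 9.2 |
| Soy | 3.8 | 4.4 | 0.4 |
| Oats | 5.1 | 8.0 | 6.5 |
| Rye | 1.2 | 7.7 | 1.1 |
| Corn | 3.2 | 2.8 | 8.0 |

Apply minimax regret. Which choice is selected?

Column bests: θ=5.1, φ=9.7, ψ=9.2.
Barley regrets: 4.6, 4.2, 2.4 → max 4.6
Rice regrets: 5.1, 0.0, 0.0 → max 5.1
Soy regrets: 1.3, 5.3, 8.8 → max 8.8
Oats regrets: 0.0, 1.7, 2.7 → max 2.7
Rye regrets: 3.9, 2.0, 8.1 → max 8.1
Corn regrets: 1.9, 6.9, 1.2 → max 6.9
Smallest max regret = 2.7 → Oats.

Oats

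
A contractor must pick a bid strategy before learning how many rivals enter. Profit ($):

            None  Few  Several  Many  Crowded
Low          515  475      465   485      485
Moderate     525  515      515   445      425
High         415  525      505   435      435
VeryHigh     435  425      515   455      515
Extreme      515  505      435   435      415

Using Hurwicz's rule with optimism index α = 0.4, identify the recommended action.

Low

Low: 0.4·515 + 0.6·465 = 485
Moderate: 0.4·525 + 0.6·425 = 465
High: 0.4·525 + 0.6·415 = 459
VeryHigh: 0.4·515 + 0.6·425 = 461
Extreme: 0.4·515 + 0.6·415 = 455
Highest Hurwicz score = 485 → Low.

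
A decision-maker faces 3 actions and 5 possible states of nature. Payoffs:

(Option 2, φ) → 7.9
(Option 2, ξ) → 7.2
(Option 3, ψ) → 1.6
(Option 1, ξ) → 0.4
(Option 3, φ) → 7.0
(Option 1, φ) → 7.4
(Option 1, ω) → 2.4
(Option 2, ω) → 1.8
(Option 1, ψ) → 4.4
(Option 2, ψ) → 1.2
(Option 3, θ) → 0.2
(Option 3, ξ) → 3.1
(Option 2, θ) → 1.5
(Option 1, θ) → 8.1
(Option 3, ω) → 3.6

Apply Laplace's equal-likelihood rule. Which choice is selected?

Option 1

Row averages: Option 1=4.54, Option 2=3.92, Option 3=3.1
Highest average = 4.54 → Option 1.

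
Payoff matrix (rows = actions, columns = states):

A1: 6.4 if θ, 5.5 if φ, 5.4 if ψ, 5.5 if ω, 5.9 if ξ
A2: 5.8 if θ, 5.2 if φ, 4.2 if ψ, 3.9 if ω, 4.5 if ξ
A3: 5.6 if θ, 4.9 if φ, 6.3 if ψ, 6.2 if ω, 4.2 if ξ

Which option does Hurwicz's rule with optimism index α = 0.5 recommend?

A1

A1: 0.5·6.4 + 0.5·5.4 = 5.9
A2: 0.5·5.8 + 0.5·3.9 = 4.85
A3: 0.5·6.3 + 0.5·4.2 = 5.25
Highest Hurwicz score = 5.9 → A1.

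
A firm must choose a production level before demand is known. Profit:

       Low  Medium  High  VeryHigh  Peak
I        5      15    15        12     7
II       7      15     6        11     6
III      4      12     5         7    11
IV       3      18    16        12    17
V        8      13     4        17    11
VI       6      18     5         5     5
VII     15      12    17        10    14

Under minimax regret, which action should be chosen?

Column bests: Low=15, Medium=18, High=17, VeryHigh=17, Peak=17.
I regrets: 10, 3, 2, 5, 10 → max 10
II regrets: 8, 3, 11, 6, 11 → max 11
III regrets: 11, 6, 12, 10, 6 → max 12
IV regrets: 12, 0, 1, 5, 0 → max 12
V regrets: 7, 5, 13, 0, 6 → max 13
VI regrets: 9, 0, 12, 12, 12 → max 12
VII regrets: 0, 6, 0, 7, 3 → max 7
Smallest max regret = 7 → VII.

VII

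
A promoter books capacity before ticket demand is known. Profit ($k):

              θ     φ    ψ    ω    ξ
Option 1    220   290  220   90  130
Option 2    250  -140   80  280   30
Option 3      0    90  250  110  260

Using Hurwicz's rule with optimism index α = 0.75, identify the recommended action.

Option 1: 0.75·290 + 0.25·90 = 240
Option 2: 0.75·280 + 0.25·(-140) = 175
Option 3: 0.75·260 + 0.25·0 = 195
Highest Hurwicz score = 240 → Option 1.

Option 1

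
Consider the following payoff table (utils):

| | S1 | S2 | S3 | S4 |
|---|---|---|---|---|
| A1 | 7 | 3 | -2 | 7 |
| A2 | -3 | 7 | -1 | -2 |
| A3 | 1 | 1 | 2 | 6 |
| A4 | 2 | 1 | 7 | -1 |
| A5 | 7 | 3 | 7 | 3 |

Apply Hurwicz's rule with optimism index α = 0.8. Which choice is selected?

A5

A1: 0.8·7 + 0.2·(-2) = 5.2
A2: 0.8·7 + 0.2·(-3) = 5
A3: 0.8·6 + 0.2·1 = 5
A4: 0.8·7 + 0.2·(-1) = 5.4
A5: 0.8·7 + 0.2·3 = 6.2
Highest Hurwicz score = 6.2 → A5.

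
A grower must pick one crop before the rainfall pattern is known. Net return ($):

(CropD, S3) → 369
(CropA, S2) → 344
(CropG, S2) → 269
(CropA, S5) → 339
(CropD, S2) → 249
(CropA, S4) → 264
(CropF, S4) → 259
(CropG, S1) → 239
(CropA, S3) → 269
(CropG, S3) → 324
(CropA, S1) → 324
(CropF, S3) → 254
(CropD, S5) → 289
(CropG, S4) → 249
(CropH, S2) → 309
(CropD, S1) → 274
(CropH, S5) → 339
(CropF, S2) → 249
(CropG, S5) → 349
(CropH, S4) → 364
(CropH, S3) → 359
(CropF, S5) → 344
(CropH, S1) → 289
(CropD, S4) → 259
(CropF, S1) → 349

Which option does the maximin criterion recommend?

Row minima: CropD=249, CropH=289, CropF=249, CropA=264, CropG=239
Best worst-case = 289 → CropH.

CropH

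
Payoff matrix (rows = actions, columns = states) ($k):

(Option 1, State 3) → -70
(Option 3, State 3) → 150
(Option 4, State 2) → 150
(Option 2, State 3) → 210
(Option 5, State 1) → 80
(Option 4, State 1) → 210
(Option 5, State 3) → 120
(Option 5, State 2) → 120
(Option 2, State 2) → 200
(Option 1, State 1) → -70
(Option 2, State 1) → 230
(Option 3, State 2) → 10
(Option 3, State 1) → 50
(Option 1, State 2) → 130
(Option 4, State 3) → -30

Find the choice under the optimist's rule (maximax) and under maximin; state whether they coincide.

Row maxima: Option 1=130, Option 2=230, Option 3=150, Option 4=210, Option 5=120
Best best-case = 230 → Option 2.
Row minima: Option 1=-70, Option 2=200, Option 3=10, Option 4=-30, Option 5=80
Best worst-case = 200 → Option 2.

maximax → Option 2; maximin → Option 2 (agree)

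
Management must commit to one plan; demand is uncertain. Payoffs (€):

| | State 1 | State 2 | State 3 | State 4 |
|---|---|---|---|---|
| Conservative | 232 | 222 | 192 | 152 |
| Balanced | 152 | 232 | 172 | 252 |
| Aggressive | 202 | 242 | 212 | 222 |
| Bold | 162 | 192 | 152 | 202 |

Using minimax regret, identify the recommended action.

Column bests: State 1=232, State 2=242, State 3=212, State 4=252.
Conservative regrets: 0, 20, 20, 100 → max 100
Balanced regrets: 80, 10, 40, 0 → max 80
Aggressive regrets: 30, 0, 0, 30 → max 30
Bold regrets: 70, 50, 60, 50 → max 70
Smallest max regret = 30 → Aggressive.

Aggressive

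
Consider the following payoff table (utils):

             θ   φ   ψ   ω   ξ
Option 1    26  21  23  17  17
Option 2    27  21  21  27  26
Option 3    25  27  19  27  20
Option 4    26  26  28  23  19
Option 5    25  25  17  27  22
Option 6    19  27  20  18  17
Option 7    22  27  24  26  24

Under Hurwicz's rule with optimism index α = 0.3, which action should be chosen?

Option 1: 0.3·26 + 0.7·17 = 19.7
Option 2: 0.3·27 + 0.7·21 = 22.8
Option 3: 0.3·27 + 0.7·19 = 21.4
Option 4: 0.3·28 + 0.7·19 = 21.7
Option 5: 0.3·27 + 0.7·17 = 20
Option 6: 0.3·27 + 0.7·17 = 20
Option 7: 0.3·27 + 0.7·22 = 23.5
Highest Hurwicz score = 23.5 → Option 7.

Option 7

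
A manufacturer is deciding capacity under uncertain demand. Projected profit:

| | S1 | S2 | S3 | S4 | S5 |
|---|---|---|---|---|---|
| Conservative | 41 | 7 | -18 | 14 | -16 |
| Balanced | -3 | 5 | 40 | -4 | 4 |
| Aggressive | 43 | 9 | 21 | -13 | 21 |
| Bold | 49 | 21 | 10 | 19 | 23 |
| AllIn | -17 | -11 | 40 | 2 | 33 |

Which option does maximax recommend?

Row maxima: Conservative=41, Balanced=40, Aggressive=43, Bold=49, AllIn=40
Best best-case = 49 → Bold.

Bold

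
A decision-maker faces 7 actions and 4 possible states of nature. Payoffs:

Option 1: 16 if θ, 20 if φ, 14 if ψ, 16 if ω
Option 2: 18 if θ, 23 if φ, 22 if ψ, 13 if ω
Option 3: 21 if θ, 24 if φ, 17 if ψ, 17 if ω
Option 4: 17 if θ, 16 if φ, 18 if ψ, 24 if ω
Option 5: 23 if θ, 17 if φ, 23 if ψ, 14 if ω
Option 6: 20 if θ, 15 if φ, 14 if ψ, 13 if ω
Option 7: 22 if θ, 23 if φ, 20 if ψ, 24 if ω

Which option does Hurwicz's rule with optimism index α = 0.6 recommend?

Option 7

Option 1: 0.6·20 + 0.4·14 = 17.6
Option 2: 0.6·23 + 0.4·13 = 19
Option 3: 0.6·24 + 0.4·17 = 21.2
Option 4: 0.6·24 + 0.4·16 = 20.8
Option 5: 0.6·23 + 0.4·14 = 19.4
Option 6: 0.6·20 + 0.4·13 = 17.2
Option 7: 0.6·24 + 0.4·20 = 22.4
Highest Hurwicz score = 22.4 → Option 7.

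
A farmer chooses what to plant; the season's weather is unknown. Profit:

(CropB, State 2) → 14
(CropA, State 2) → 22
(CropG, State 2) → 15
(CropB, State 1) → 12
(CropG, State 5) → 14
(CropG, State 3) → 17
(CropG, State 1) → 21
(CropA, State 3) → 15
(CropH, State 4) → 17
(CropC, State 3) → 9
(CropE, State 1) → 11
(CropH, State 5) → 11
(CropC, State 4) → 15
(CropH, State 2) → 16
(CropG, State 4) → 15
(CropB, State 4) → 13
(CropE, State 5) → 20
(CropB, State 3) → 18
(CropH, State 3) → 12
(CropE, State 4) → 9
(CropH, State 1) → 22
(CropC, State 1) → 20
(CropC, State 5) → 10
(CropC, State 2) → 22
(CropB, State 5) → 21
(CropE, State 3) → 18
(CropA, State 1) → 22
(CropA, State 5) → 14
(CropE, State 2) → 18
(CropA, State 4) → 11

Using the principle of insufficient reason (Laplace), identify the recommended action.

Row averages: CropA=16.8, CropE=15.2, CropG=16.4, CropH=15.6, CropB=15.6, CropC=15.2
Highest average = 16.8 → CropA.

CropA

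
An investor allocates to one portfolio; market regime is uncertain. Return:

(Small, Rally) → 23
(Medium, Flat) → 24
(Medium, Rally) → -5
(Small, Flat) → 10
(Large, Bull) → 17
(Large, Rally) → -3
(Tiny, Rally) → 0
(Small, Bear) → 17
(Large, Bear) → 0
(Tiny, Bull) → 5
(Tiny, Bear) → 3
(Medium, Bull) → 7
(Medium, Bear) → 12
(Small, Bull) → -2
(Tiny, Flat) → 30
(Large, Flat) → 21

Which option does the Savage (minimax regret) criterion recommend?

Column bests: Bear=17, Flat=30, Bull=17, Rally=23.
Tiny regrets: 14, 0, 12, 23 → max 23
Small regrets: 0, 20, 19, 0 → max 20
Medium regrets: 5, 6, 10, 28 → max 28
Large regrets: 17, 9, 0, 26 → max 26
Smallest max regret = 20 → Small.

Small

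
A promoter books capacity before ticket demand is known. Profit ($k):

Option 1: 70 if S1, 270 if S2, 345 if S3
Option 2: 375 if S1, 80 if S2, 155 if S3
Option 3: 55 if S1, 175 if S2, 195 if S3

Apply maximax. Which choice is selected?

Option 2

Row maxima: Option 1=345, Option 2=375, Option 3=195
Best best-case = 375 → Option 2.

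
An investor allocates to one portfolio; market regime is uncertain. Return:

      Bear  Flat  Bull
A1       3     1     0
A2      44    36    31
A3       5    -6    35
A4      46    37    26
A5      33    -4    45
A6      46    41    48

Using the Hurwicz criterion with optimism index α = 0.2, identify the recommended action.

A6

A1: 0.2·3 + 0.8·0 = 0.6
A2: 0.2·44 + 0.8·31 = 33.6
A3: 0.2·35 + 0.8·(-6) = 2.2
A4: 0.2·46 + 0.8·26 = 30
A5: 0.2·45 + 0.8·(-4) = 5.8
A6: 0.2·48 + 0.8·41 = 42.4
Highest Hurwicz score = 42.4 → A6.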